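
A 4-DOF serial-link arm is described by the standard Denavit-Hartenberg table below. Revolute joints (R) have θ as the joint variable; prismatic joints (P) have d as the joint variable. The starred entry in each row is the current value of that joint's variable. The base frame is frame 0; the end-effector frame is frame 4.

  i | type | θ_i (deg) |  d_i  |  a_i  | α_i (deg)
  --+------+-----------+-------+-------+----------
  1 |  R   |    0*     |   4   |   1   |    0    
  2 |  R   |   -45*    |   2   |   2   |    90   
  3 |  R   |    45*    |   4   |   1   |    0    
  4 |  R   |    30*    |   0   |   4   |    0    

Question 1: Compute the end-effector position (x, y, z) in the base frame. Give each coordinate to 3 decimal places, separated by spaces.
0.818 -5.475 10.571

after link 1: o_1 = (1.0000, 0.0000, 4.0000)
after link 2: o_2 = (2.4142, -1.4142, 6.0000)
after link 3: o_3 = (0.0858, -4.7426, 6.7071)
after link 4: o_4 = (0.8178, -5.4747, 10.5708)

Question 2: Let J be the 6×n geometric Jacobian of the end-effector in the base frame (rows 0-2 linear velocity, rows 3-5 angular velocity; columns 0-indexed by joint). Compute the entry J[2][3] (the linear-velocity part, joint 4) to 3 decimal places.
1.035

axis z_3 = (-0.7071,-0.7071,0.0000); lever o_n−o_3 = (0.7321,-0.7321,3.8637)
cross product → J_v[:, 3] = (-2.7321,2.7321,1.0353)
J_ω[:, 3] = z_3
entry J[2][3] = 1.0353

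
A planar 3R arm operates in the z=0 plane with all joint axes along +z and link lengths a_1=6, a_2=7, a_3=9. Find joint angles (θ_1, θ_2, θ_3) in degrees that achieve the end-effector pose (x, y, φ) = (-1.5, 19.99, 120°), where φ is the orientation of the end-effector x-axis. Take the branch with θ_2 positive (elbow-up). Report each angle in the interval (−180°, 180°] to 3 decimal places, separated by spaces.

59.993 30.013 29.995

wrist centre = target − a_3·(cos φ, sin φ) = (3.0000, 12.1958)
cos θ_2 = (157.7368−6²−7²)/(2·6·7) = 0.8659; θ_2 = 30.0127° (elbow-up)
β = atan2(12.1958,3.0000) = 76.1804°; ψ = atan2(3.5013,12.0614) = 16.1876°
θ_1 = β − ψ = 59.9927°
θ_3 = φ − θ_1 − θ_2 = 29.9946° (wrapped to (-180°,180°])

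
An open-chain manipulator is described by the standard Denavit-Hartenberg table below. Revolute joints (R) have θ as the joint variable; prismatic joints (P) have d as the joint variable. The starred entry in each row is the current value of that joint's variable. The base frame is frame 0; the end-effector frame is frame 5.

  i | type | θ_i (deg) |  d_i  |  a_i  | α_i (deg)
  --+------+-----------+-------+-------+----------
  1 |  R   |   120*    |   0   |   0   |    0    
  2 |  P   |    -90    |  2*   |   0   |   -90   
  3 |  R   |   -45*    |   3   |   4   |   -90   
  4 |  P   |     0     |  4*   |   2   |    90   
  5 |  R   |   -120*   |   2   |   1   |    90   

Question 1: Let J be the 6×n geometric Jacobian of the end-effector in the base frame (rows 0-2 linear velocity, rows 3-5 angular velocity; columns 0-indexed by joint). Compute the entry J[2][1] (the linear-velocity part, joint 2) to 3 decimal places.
prismatic axis z_1 = (0.0000,0.0000,1.0000)
J_v[:, 1] = z_1; J_ω[:, 1] = (0,0,0)
entry J[2][1] = 1.0000

1.000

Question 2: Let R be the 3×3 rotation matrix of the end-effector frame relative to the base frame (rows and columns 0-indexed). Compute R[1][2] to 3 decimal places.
End-effector z-axis (col 2 of R) = (-0.2241,-0.1294,-0.9659)
R[1][2] = -0.1294

-0.129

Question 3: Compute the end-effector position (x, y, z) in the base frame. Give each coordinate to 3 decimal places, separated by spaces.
after link 1: o_1 = (0.0000, 0.0000, 0.0000)
after link 2: o_2 = (0.0000, 0.0000, 2.0000)
after link 3: o_3 = (0.9495, 4.0123, 4.8284)
after link 4: o_4 = (4.6237, 6.1336, 3.4142)
after link 5: o_5 = (2.7872, 7.3827, 3.6730)

2.787 7.383 3.673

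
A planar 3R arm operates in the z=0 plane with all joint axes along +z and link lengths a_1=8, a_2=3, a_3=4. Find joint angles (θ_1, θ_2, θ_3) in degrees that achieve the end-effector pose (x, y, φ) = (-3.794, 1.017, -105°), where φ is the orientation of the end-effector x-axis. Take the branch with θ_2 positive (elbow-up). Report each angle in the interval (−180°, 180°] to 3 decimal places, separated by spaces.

wrist centre = target − a_3·(cos φ, sin φ) = (-2.7587, 4.8807)
cos θ_2 = (31.4318−8²−3²)/(2·8·3) = -0.8660; θ_2 = 149.9975° (elbow-up)
β = atan2(4.8807,-2.7587) = 119.4765°; ψ = atan2(1.5001,5.4020) = 15.5198°
θ_1 = β − ψ = 103.9567°
θ_3 = φ − θ_1 − θ_2 = 1.0458° (wrapped to (-180°,180°])

103.957 149.998 1.046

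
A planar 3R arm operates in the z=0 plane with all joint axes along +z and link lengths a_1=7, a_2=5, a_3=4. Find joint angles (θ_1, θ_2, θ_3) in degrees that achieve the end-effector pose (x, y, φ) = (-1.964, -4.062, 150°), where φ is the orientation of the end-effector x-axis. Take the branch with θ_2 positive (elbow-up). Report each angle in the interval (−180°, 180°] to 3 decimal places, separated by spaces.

-119.999 120.002 149.997

wrist centre = target − a_3·(cos φ, sin φ) = (1.5001, -6.0620)
cos θ_2 = (38.9981−7²−5²)/(2·7·5) = -0.5000; θ_2 = 120.0017° (elbow-up)
β = atan2(-6.0620,1.5001) = -76.1008°; ψ = atan2(4.3301,4.4999) = 43.8982°
θ_1 = β − ψ = -119.9990°
θ_3 = φ − θ_1 − θ_2 = 149.9973° (wrapped to (-180°,180°])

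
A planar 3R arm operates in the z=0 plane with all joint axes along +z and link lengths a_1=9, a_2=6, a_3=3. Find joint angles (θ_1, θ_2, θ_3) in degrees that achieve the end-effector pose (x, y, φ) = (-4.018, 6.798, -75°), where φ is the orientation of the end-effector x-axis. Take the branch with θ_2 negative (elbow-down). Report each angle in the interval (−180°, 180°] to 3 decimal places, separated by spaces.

wrist centre = target − a_3·(cos φ, sin φ) = (-4.7945, 9.6958)
cos θ_2 = (116.9949−9²−6²)/(2·9·6) = -0.0000; θ_2 = -90.0027° (elbow-down)
β = atan2(9.6958,-4.7945) = 116.3119°; ψ = atan2(-6.0000,8.9997) = -33.6909°
θ_1 = β − ψ = 150.0028°
θ_3 = φ − θ_1 − θ_2 = -135.0001° (wrapped to (-180°,180°])

150.003 -90.003 -135.000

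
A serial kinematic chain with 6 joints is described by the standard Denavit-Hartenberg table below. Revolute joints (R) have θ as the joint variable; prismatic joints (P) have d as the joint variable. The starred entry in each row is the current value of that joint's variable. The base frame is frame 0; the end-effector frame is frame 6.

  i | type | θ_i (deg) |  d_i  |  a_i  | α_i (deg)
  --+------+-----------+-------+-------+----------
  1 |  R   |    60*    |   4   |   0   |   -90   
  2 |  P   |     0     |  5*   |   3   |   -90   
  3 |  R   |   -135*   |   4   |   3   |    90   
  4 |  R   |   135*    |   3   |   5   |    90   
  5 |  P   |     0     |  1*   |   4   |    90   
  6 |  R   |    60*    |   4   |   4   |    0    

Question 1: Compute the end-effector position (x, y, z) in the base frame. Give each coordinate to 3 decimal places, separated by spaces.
after link 1: o_1 = (0.0000, 0.0000, 4.0000)
after link 2: o_2 = (-2.8301, 5.0981, 4.0000)
after link 3: o_3 = (-5.7279, 4.3216, 0.0000)
after link 4: o_4 = (-1.5364, 2.3389, -3.5355)
after link 5: o_5 = (0.5127, 2.8879, -7.0711)
after link 6: o_6 = (-1.5226, 6.4837, -10.9348)

-1.523 6.484 -10.935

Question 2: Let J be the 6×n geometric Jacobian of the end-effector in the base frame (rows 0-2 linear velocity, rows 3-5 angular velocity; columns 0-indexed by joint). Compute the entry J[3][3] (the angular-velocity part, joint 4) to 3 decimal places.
axis z_3 = (0.2588,-0.9659,-0.0000); lever o_n−o_3 = (4.2053,2.1621,-10.9348)
cross product → J_v[:, 3] = (10.5622,2.8301,4.6216)
J_ω[:, 3] = z_3
entry J[3][3] = 0.2588

0.259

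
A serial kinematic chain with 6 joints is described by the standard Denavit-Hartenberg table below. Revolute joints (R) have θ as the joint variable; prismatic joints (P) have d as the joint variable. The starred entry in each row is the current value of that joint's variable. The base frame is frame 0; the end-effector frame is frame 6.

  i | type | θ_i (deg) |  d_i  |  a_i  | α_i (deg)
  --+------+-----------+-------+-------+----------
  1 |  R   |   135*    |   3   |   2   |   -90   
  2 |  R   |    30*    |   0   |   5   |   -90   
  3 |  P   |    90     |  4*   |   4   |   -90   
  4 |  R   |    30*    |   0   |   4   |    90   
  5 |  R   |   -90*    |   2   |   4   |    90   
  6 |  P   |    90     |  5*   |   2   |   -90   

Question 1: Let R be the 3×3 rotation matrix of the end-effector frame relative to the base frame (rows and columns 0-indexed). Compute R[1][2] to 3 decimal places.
End-effector z-axis (col 2 of R) = (0.6124,-0.6124,0.5000)
R[1][2] = -0.6124

-0.612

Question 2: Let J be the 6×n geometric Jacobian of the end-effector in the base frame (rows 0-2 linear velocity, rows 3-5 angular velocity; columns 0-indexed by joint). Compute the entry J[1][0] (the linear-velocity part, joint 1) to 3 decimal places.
-0.480

axis z_0 = ẑ; lever o_n−o_0 = (-0.4796,7.7401,-8.3971)
cross product → J_v[:, 0] = (-7.7401,-0.4796,0.0000)
J_ω[:, 0] = z_0
entry J[1][0] = -0.4796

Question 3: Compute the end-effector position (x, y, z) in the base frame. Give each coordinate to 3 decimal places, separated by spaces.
-0.480 7.740 -8.397

after link 1: o_1 = (-1.4142, 1.4142, 3.0000)
after link 2: o_2 = (-4.4761, 4.4761, 0.5000)
after link 3: o_3 = (-0.2334, 5.8903, -2.9641)
after link 4: o_4 = (1.5089, 9.0469, -1.2321)
after link 5: o_5 = (0.3789, 11.5911, -4.7321)
after link 6: o_6 = (-0.4796, 7.7401, -8.3971)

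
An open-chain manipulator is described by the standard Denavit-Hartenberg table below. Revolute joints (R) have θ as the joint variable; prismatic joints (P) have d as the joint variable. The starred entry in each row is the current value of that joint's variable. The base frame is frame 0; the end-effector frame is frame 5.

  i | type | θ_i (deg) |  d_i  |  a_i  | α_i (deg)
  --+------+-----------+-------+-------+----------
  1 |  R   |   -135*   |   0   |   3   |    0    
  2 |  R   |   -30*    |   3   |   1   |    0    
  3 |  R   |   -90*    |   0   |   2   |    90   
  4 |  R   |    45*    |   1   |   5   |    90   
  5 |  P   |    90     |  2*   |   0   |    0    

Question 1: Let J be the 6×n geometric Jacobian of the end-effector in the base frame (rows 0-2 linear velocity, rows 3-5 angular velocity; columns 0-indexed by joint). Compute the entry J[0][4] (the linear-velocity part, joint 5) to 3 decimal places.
-0.183

prismatic axis z_4 = (-0.1830,0.6830,-0.7071)
J_v[:, 4] = z_4; J_ω[:, 4] = (0,0,0)
entry J[0][4] = -0.1830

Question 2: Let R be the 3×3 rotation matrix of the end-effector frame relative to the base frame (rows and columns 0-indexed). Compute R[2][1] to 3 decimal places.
-0.707

End-effector y-axis (col 1 of R) = (0.1830,-0.6830,-0.7071)
R[2][1] = -0.7071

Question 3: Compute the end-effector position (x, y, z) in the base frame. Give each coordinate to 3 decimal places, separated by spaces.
after link 1: o_1 = (-2.1213, -2.1213, 0.0000)
after link 2: o_2 = (-3.0872, -2.3801, 3.0000)
after link 3: o_3 = (-3.6049, -0.4483, 3.0000)
after link 4: o_4 = (-3.5540, 3.2256, 6.5355)
after link 5: o_5 = (-3.9200, 4.5916, 5.1213)

-3.920 4.592 5.121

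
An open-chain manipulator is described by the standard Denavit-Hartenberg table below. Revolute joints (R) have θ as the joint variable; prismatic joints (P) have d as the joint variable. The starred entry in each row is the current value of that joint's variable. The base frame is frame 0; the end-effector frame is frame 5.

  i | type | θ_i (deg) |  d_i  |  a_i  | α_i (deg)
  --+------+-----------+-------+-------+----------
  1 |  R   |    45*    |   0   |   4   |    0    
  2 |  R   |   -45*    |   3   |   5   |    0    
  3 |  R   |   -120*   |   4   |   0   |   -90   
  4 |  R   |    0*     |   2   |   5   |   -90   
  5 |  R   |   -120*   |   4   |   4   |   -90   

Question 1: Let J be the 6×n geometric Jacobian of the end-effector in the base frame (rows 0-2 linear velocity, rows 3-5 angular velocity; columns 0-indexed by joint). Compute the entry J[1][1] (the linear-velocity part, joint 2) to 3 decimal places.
8.232

axis z_1 = (0.0000,0.0000,1.0000); lever o_n−o_1 = (8.2321,-5.3301,3.0000)
cross product → J_v[:, 1] = (5.3301,8.2321,-0.0000)
J_ω[:, 1] = z_1
entry J[1][1] = 8.2321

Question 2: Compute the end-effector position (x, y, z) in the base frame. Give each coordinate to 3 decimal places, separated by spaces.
after link 1: o_1 = (2.8284, 2.8284, 0.0000)
after link 2: o_2 = (7.8284, 2.8284, 3.0000)
after link 3: o_3 = (7.8284, 2.8284, 7.0000)
after link 4: o_4 = (7.0605, -2.5017, 7.0000)
after link 5: o_5 = (11.0605, -2.5017, 3.0000)

11.060 -2.502 3.000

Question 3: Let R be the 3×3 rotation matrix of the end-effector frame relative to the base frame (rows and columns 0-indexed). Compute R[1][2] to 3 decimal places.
End-effector z-axis (col 2 of R) = (0.0000,-1.0000,-0.0000)
R[1][2] = -1.0000

-1.000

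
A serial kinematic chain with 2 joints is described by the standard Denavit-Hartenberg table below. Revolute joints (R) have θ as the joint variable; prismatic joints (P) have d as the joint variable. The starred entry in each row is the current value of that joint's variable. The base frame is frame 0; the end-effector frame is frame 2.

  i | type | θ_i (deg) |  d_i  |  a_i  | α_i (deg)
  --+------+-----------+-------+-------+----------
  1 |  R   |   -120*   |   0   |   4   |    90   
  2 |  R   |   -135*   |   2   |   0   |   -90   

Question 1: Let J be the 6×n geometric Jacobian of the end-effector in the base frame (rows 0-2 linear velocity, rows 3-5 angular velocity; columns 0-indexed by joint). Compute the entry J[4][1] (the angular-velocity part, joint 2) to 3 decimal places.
0.500

axis z_1 = (-0.8660,0.5000,0.0000); lever o_n−o_1 = (-1.7321,1.0000,0.0000)
cross product → J_v[:, 1] = (0.0000,-0.0000,0.0000)
J_ω[:, 1] = z_1
entry J[4][1] = 0.5000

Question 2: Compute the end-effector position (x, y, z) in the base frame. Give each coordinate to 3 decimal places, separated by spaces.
after link 1: o_1 = (-2.0000, -3.4641, 0.0000)
after link 2: o_2 = (-3.7321, -2.4641, 0.0000)

-3.732 -2.464 0.000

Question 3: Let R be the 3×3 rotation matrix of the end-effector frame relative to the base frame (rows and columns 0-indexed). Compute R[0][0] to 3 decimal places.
0.354

End-effector x-axis (col 0 of R) = (0.3536,0.6124,-0.7071)
R[0][0] = 0.3536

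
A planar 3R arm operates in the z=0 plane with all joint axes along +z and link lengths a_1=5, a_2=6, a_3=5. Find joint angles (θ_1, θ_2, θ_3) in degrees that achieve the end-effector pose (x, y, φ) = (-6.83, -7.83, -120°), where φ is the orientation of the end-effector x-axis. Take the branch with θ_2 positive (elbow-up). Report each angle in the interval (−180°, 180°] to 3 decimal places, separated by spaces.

149.998 120.002 -30.001

wrist centre = target − a_3·(cos φ, sin φ) = (-4.3300, -3.4999)
cos θ_2 = (30.9980−5²−6²)/(2·5·6) = -0.5000; θ_2 = 120.0022° (elbow-up)
β = atan2(-3.4999,-4.3300) = -141.0519°; ψ = atan2(5.1960,1.9998) = 68.9498°
θ_1 = β − ψ = -210.0017°
θ_3 = φ − θ_1 − θ_2 = -30.0005° (wrapped to (-180°,180°])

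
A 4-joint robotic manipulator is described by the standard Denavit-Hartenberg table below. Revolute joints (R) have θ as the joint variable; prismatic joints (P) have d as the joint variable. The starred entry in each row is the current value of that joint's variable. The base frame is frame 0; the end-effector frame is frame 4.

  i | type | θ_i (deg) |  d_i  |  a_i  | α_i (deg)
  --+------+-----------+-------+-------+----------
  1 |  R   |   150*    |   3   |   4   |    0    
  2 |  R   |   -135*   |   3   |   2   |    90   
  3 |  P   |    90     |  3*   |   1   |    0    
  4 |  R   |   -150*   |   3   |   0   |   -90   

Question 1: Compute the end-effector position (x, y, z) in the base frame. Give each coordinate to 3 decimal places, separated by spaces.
after link 1: o_1 = (-3.4641, 2.0000, 3.0000)
after link 2: o_2 = (-1.5322, 2.5176, 6.0000)
after link 3: o_3 = (-0.7558, -0.3801, 7.0000)
after link 4: o_4 = (0.0207, -3.2779, 7.0000)

0.021 -3.278 7.000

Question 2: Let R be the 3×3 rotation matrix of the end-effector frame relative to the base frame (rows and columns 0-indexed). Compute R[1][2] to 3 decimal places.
0.224

End-effector z-axis (col 2 of R) = (0.8365,0.2241,0.5000)
R[1][2] = 0.2241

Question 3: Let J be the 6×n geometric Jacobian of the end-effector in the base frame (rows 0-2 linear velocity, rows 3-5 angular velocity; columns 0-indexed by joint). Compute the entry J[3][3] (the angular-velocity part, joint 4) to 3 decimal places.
0.259

axis z_3 = (0.2588,-0.9659,0.0000); lever o_n−o_3 = (0.7765,-2.8978,0.0000)
cross product → J_v[:, 3] = (0.0000,0.0000,0.0000)
J_ω[:, 3] = z_3
entry J[3][3] = 0.2588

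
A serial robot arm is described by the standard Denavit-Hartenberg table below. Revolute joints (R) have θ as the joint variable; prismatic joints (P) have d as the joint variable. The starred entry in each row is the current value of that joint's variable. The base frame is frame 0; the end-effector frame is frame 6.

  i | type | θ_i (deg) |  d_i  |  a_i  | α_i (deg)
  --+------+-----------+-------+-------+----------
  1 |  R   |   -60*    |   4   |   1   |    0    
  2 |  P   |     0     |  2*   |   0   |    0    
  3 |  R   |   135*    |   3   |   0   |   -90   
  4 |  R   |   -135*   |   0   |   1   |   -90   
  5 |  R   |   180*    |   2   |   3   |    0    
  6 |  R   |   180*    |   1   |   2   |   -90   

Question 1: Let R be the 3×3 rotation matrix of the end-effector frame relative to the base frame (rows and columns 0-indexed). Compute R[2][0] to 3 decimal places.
0.707

End-effector x-axis (col 0 of R) = (-0.1830,-0.6830,0.7071)
R[2][0] = 0.7071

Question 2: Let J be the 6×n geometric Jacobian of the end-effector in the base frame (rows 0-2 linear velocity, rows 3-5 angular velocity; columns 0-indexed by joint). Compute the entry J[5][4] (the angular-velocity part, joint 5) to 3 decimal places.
axis z_4 = (0.1830,0.6830,0.7071); lever o_n−o_4 = (0.7321,2.7321,1.4142)
cross product → J_v[:, 4] = (-0.9659,0.2588,0.0000)
J_ω[:, 4] = z_4
entry J[5][4] = 0.7071

0.707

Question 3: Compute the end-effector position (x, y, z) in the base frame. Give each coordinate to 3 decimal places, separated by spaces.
1.049 1.183 11.121

after link 1: o_1 = (0.5000, -0.8660, 4.0000)
after link 2: o_2 = (0.5000, -0.8660, 6.0000)
after link 3: o_3 = (0.5000, -0.8660, 9.0000)
after link 4: o_4 = (0.3170, -1.5490, 9.7071)
after link 5: o_5 = (1.2321, 1.8660, 9.0000)
after link 6: o_6 = (1.0490, 1.1830, 11.1213)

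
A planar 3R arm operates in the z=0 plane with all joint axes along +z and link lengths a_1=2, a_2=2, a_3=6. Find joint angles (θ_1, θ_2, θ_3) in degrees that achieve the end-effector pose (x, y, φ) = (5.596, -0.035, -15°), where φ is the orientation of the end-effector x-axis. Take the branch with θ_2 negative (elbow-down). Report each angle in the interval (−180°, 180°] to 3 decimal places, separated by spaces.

164.986 -134.993 -44.993

wrist centre = target − a_3·(cos φ, sin φ) = (-0.1996, 1.5179)
cos θ_2 = (2.3439−2²−2²)/(2·2·2) = -0.7070; θ_2 = -134.9925° (elbow-down)
β = atan2(1.5179,-0.1996) = 97.4895°; ψ = atan2(-1.4144,0.5860) = -67.4963°
θ_1 = β − ψ = 164.9858°
θ_3 = φ − θ_1 − θ_2 = -44.9933° (wrapped to (-180°,180°])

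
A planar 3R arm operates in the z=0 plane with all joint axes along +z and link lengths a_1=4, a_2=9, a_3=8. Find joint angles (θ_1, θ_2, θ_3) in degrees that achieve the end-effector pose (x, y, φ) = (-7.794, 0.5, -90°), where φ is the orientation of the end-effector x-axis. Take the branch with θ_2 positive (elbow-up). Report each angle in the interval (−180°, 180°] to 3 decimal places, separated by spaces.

89.997 60.003 120.000

wrist centre = target − a_3·(cos φ, sin φ) = (-7.7940, 8.5000)
cos θ_2 = (132.9964−4²−9²)/(2·4·9) = 0.5000; θ_2 = 60.0033° (elbow-up)
β = atan2(8.5000,-7.7940) = 132.5190°; ψ = atan2(7.7945,8.4996) = 42.5223°
θ_1 = β − ψ = 89.9967°
θ_3 = φ − θ_1 − θ_2 = 120.0000° (wrapped to (-180°,180°])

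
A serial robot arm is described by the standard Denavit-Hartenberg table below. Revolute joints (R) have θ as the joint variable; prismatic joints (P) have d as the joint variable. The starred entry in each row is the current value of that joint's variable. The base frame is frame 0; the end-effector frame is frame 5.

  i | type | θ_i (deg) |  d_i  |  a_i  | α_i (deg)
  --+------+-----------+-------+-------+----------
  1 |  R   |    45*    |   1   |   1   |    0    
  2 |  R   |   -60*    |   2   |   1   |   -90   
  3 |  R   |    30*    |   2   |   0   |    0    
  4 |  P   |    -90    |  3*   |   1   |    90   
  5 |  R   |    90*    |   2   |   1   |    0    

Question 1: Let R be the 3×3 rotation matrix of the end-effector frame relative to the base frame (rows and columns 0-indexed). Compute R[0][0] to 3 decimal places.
End-effector x-axis (col 0 of R) = (0.2588,0.9659,0.0000)
R[0][0] = 0.2588

0.259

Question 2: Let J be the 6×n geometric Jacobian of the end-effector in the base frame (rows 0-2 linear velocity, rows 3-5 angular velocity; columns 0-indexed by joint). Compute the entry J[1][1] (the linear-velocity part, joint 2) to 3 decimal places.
axis z_1 = (0.0000,0.0000,1.0000); lever o_n−o_1 = (1.3288,5.8556,3.8660)
cross product → J_v[:, 1] = (-5.8556,1.3288,0.0000)
J_ω[:, 1] = z_1
entry J[1][1] = 1.3288

1.329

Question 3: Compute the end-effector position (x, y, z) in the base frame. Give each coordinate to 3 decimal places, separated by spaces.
after link 1: o_1 = (0.7071, 0.7071, 1.0000)
after link 2: o_2 = (1.6730, 0.4483, 3.0000)
after link 3: o_3 = (2.1907, 2.3801, 3.0000)
after link 4: o_4 = (3.4501, 5.1485, 3.8660)
after link 5: o_5 = (2.0359, 6.5627, 4.8660)

2.036 6.563 4.866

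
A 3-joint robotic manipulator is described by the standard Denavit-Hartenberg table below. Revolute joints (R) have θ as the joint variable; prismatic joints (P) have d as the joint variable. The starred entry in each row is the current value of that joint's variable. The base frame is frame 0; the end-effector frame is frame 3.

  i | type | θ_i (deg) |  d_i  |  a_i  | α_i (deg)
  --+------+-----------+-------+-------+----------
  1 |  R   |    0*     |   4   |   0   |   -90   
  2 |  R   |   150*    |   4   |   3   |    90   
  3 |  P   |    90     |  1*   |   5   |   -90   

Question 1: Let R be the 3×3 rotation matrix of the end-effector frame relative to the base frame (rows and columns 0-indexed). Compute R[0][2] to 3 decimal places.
End-effector z-axis (col 2 of R) = (0.8660,0.0000,0.5000)
R[0][2] = 0.8660

0.866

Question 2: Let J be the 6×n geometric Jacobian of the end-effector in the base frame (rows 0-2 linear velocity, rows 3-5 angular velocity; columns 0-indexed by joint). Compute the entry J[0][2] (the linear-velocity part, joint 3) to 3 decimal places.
0.500

prismatic axis z_2 = (0.5000,0.0000,-0.8660)
J_v[:, 2] = z_2; J_ω[:, 2] = (0,0,0)
entry J[0][2] = 0.5000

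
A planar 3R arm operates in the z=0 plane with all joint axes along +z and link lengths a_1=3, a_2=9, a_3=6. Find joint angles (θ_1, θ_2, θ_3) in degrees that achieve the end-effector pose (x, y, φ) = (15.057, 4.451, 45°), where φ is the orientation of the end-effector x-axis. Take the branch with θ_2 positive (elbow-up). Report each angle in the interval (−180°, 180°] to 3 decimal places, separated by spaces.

wrist centre = target − a_3·(cos φ, sin φ) = (10.8144, 0.2084)
cos θ_2 = (116.9938−3²−9²)/(2·3·9) = 0.4999; θ_2 = 60.0076° (elbow-up)
β = atan2(0.2084,10.8144) = 1.1038°; ψ = atan2(7.7948,7.4990) = 46.1083°
θ_1 = β − ψ = -45.0045°
θ_3 = φ − θ_1 − θ_2 = 29.9969° (wrapped to (-180°,180°])

-45.004 60.008 29.997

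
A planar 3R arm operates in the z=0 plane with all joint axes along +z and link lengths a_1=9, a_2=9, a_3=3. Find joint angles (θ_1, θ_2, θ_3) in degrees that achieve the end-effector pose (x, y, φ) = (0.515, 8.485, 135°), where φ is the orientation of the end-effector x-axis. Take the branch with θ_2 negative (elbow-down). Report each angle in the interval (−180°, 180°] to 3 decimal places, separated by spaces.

wrist centre = target − a_3·(cos φ, sin φ) = (2.6363, 6.3637)
cos θ_2 = (47.4466−9²−9²)/(2·9·9) = -0.7071; θ_2 = -135.0010° (elbow-down)
β = atan2(6.3637,2.6363) = 67.4969°; ψ = atan2(-6.3638,2.6359) = -67.5005°
θ_1 = β − ψ = 134.9975°
θ_3 = φ − θ_1 − θ_2 = 135.0036° (wrapped to (-180°,180°])

134.997 -135.001 135.004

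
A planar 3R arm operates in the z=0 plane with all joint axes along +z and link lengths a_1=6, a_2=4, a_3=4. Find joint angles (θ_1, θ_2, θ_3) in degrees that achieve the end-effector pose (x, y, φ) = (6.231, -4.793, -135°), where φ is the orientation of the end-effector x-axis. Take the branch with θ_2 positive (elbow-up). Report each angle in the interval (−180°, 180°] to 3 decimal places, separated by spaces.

wrist centre = target − a_3·(cos φ, sin φ) = (9.0594, -1.9646)
cos θ_2 = (85.9328−6²−4²)/(2·6·4) = 0.7069; θ_2 = 45.0141° (elbow-up)
β = atan2(-1.9646,9.0594) = -12.2354°; ψ = atan2(2.8291,8.8277) = 17.7697°
θ_1 = β − ψ = -30.0051°
θ_3 = φ − θ_1 − θ_2 = -150.0090° (wrapped to (-180°,180°])

-30.005 45.014 -150.009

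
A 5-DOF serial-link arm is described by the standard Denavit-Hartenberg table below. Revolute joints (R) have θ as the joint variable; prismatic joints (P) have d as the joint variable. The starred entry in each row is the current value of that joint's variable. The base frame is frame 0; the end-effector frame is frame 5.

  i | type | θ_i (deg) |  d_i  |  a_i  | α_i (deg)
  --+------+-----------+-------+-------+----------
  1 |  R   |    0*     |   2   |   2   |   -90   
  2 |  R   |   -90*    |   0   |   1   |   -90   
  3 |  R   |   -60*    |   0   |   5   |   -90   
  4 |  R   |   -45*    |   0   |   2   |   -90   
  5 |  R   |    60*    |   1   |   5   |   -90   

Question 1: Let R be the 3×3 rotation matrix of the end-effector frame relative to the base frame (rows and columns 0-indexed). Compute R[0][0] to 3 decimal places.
End-effector x-axis (col 0 of R) = (0.3536,0.7392,-0.5732)
R[0][0] = 0.3536

0.354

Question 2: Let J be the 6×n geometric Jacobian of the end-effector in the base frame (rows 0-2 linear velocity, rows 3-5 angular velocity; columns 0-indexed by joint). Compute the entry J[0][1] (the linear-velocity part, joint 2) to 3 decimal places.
1.695

axis z_1 = (0.0000,1.0000,0.0000); lever o_n−o_1 = (2.4749,9.8632,1.6945)
cross product → J_v[:, 1] = (1.6945,0.0000,-2.4749)
J_ω[:, 1] = z_1
entry J[0][1] = 1.6945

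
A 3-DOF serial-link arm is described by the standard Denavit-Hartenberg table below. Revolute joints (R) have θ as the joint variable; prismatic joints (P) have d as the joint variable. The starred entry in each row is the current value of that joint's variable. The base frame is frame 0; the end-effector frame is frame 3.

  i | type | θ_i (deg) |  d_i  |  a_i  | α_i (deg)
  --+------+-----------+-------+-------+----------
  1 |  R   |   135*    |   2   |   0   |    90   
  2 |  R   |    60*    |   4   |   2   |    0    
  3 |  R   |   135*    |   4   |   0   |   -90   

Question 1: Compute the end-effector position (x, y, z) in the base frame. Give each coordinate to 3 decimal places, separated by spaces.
4.950 6.364 3.732

after link 1: o_1 = (0.0000, 0.0000, 2.0000)
after link 2: o_2 = (2.1213, 3.5355, 3.7321)
after link 3: o_3 = (4.9497, 6.3640, 3.7321)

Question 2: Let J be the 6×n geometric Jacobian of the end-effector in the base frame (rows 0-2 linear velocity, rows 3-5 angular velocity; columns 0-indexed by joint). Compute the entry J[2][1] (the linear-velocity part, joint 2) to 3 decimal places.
axis z_1 = (0.7071,0.7071,0.0000); lever o_n−o_1 = (4.9497,6.3640,1.7321)
cross product → J_v[:, 1] = (1.2247,-1.2247,1.0000)
J_ω[:, 1] = z_1
entry J[2][1] = 1.0000

1.000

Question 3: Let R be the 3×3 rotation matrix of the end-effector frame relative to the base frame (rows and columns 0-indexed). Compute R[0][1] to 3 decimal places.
End-effector y-axis (col 1 of R) = (-0.7071,-0.7071,-0.0000)
R[0][1] = -0.7071

-0.707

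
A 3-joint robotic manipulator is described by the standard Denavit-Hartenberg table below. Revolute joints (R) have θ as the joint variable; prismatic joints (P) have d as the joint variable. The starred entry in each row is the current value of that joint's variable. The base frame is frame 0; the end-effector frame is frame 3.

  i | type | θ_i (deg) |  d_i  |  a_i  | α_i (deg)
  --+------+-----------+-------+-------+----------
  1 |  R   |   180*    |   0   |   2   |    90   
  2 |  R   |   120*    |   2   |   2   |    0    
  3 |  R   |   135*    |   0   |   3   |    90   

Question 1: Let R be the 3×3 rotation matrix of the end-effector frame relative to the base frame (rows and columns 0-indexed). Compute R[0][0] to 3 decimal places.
End-effector x-axis (col 0 of R) = (0.2588,0.0000,-0.9659)
R[0][0] = 0.2588

0.259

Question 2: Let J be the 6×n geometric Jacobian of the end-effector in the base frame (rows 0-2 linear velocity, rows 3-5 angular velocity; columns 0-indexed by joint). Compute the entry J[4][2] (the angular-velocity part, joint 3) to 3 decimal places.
axis z_2 = (0.0000,1.0000,0.0000); lever o_n−o_2 = (0.7765,0.0000,-2.8978)
cross product → J_v[:, 2] = (-2.8978,0.0000,-0.7765)
J_ω[:, 2] = z_2
entry J[4][2] = 1.0000

1.000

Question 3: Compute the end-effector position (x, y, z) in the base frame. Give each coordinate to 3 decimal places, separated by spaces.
after link 1: o_1 = (-2.0000, 0.0000, 0.0000)
after link 2: o_2 = (-1.0000, 2.0000, 1.7321)
after link 3: o_3 = (-0.2235, 2.0000, -1.1657)

-0.224 2.000 -1.166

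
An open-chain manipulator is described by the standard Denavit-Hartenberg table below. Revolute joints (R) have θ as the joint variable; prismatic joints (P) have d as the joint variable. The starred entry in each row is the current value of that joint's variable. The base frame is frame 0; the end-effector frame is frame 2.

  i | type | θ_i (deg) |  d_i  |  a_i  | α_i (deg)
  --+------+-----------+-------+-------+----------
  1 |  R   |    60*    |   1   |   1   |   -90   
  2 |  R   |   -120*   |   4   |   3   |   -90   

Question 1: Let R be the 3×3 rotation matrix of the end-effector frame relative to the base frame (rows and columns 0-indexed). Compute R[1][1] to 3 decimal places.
End-effector y-axis (col 1 of R) = (0.8660,-0.5000,-0.0000)
R[1][1] = -0.5000

-0.500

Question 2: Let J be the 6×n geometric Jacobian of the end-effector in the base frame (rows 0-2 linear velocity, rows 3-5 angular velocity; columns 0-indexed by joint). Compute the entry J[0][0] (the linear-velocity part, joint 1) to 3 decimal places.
-1.567

axis z_0 = ẑ; lever o_n−o_0 = (-3.7141,1.5670,3.5981)
cross product → J_v[:, 0] = (-1.5670,-3.7141,0.0000)
J_ω[:, 0] = z_0
entry J[0][0] = -1.5670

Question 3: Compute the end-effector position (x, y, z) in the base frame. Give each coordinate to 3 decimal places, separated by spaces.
after link 1: o_1 = (0.5000, 0.8660, 1.0000)
after link 2: o_2 = (-3.7141, 1.5670, 3.5981)

-3.714 1.567 3.598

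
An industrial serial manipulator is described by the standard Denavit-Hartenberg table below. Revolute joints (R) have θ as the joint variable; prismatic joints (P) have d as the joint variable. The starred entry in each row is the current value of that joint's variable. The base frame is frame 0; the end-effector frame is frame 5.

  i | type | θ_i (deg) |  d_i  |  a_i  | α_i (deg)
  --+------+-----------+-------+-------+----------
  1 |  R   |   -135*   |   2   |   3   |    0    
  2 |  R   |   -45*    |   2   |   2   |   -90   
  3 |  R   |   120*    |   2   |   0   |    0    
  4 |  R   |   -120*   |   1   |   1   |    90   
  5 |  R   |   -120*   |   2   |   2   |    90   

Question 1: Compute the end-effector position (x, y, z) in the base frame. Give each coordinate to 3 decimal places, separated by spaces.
-4.121 -3.389 6.000

after link 1: o_1 = (-2.1213, -2.1213, 2.0000)
after link 2: o_2 = (-4.1213, -2.1213, 4.0000)
after link 3: o_3 = (-4.1213, -4.1213, 4.0000)
after link 4: o_4 = (-5.1213, -5.1213, 4.0000)
after link 5: o_5 = (-4.1213, -3.3893, 6.0000)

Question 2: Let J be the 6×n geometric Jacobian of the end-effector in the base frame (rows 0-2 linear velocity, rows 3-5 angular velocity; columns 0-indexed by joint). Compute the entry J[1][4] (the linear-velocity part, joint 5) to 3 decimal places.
1.000

axis z_4 = (0.0000,-0.0000,1.0000); lever o_n−o_4 = (1.0000,1.7321,2.0000)
cross product → J_v[:, 4] = (-1.7321,1.0000,0.0000)
J_ω[:, 4] = z_4
entry J[1][4] = 1.0000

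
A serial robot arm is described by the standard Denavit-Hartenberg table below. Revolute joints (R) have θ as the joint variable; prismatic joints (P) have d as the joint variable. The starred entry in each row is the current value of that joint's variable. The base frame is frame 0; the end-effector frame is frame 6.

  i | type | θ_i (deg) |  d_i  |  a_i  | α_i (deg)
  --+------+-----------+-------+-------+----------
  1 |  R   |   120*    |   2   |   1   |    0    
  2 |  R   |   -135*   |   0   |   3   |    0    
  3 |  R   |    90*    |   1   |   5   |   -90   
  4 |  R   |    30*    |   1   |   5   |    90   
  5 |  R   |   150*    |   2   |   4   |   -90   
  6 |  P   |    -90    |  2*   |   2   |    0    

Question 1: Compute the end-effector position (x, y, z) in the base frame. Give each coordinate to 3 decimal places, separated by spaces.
after link 1: o_1 = (-0.5000, 0.8660, 2.0000)
after link 2: o_2 = (2.3978, 0.0896, 2.0000)
after link 3: o_3 = (3.6919, 4.9192, 3.0000)
after link 4: o_4 = (3.8467, 9.3606, 0.5000)
after link 5: o_5 = (1.3972, 7.9464, 3.9641)
after link 6: o_6 = (3.1049, 7.6275, 6.1962)

3.105 7.628 6.196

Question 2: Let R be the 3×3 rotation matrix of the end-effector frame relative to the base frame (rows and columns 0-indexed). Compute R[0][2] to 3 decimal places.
0.724

End-effector z-axis (col 2 of R) = (0.7244,-0.6424,0.2500)
R[0][2] = 0.7244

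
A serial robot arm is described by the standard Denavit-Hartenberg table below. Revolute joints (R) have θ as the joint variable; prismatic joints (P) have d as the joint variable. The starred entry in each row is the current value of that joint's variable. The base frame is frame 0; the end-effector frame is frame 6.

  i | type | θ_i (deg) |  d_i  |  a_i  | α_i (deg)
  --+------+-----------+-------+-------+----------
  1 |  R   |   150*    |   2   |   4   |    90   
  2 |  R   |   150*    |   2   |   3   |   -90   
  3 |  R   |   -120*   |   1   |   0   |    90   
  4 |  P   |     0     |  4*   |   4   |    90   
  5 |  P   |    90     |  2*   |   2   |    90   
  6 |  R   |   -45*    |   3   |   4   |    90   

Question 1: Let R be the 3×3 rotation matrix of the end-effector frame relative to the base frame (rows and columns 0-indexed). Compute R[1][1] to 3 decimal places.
0.967

End-effector y-axis (col 1 of R) = (0.0580,0.9665,-0.2500)
R[1][1] = 0.9665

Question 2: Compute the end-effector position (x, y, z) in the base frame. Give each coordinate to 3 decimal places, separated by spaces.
-6.958 8.229 -3.656

after link 1: o_1 = (-3.4641, 2.0000, 2.0000)
after link 2: o_2 = (-0.2141, 2.4330, 3.5000)
after link 3: o_3 = (0.2189, 2.1830, 2.6340)
after link 4: o_4 = (-3.1471, 5.8170, -0.0981)
after link 5: o_5 = (-5.8122, 6.2010, 0.7679)
after link 6: o_6 = (-6.9576, 8.2293, -3.6563)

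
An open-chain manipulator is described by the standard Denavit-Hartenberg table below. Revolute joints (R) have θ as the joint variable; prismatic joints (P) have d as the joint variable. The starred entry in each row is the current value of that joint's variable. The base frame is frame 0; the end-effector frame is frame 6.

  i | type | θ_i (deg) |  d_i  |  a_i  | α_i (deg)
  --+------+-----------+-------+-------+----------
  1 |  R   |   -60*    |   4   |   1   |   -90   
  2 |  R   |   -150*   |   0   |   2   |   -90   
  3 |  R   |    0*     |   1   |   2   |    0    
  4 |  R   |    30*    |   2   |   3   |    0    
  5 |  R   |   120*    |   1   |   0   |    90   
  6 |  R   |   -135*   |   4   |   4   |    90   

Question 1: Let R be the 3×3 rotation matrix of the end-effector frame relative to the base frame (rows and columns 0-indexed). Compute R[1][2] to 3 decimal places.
End-effector z-axis (col 2 of R) = (0.2178,0.3299,0.9186)
R[1][2] = 0.3299

0.330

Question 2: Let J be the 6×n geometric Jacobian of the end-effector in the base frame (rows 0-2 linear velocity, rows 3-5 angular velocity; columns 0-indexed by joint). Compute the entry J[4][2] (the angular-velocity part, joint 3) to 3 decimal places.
-0.433

axis z_2 = (0.2500,-0.4330,0.8660); lever o_n−o_2 = (-6.6991,4.5034,5.5384)
cross product → J_v[:, 2] = (-6.2983,-7.1862,-1.7749)
J_ω[:, 2] = z_2
entry J[4][2] = -0.4330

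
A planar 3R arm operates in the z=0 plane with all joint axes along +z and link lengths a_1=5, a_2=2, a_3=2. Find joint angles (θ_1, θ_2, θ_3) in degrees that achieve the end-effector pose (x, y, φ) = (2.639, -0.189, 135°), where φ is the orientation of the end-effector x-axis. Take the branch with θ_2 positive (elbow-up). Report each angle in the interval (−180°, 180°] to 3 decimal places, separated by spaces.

wrist centre = target − a_3·(cos φ, sin φ) = (4.0532, -1.6032)
cos θ_2 = (18.9988−5²−2²)/(2·5·2) = -0.5001; θ_2 = 120.0039° (elbow-up)
β = atan2(-1.6032,4.0532) = -21.5808°; ψ = atan2(1.7320,3.9999) = 23.4130°
θ_1 = β − ψ = -44.9939°
θ_3 = φ − θ_1 − θ_2 = 59.9900° (wrapped to (-180°,180°])

-44.994 120.004 59.990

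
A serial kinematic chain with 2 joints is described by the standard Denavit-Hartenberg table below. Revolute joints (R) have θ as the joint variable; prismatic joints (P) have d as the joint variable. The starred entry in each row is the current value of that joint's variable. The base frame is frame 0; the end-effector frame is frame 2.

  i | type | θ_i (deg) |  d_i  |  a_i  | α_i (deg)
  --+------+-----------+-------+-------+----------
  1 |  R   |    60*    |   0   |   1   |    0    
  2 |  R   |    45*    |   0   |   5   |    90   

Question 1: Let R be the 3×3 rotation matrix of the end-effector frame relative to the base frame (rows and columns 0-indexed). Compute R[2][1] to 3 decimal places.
End-effector y-axis (col 1 of R) = (-0.0000,-0.0000,1.0000)
R[2][1] = 1.0000

1.000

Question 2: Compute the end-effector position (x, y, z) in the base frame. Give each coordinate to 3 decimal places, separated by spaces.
after link 1: o_1 = (0.5000, 0.8660, 0.0000)
after link 2: o_2 = (-0.7941, 5.6957, 0.0000)

-0.794 5.696 0.000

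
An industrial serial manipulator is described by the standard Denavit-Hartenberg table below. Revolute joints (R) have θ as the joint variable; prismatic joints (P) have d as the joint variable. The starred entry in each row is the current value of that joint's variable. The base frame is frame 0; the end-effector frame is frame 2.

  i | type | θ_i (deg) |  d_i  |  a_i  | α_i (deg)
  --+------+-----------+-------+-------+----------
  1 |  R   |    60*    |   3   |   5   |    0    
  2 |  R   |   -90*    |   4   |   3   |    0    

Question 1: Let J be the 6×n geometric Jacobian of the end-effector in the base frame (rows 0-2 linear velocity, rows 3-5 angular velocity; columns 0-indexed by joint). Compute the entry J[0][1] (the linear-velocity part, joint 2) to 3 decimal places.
1.500

axis z_1 = (0.0000,0.0000,1.0000); lever o_n−o_1 = (2.5981,-1.5000,4.0000)
cross product → J_v[:, 1] = (1.5000,2.5981,-0.0000)
J_ω[:, 1] = z_1
entry J[0][1] = 1.5000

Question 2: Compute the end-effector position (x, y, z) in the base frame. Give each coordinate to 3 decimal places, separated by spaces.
after link 1: o_1 = (2.5000, 4.3301, 3.0000)
after link 2: o_2 = (5.0981, 2.8301, 7.0000)

5.098 2.830 7.000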